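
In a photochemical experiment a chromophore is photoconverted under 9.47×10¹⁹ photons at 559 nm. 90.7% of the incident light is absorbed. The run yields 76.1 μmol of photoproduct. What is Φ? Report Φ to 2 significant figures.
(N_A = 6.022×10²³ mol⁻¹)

Φ = 0.53

Product: 76.1 μmol = 7.61×10⁻⁵ mol.
Moles of photons: 9.47×10¹⁹ / 6.022×10²³ = 1.573×10⁻⁴ mol.
Photons absorbed: 0.907 × 1.573×10⁻⁴ = 1.427×10⁻⁴ mol.
Φ = 7.61×10⁻⁵ mol / 1.427×10⁻⁴ mol photons = 0.53.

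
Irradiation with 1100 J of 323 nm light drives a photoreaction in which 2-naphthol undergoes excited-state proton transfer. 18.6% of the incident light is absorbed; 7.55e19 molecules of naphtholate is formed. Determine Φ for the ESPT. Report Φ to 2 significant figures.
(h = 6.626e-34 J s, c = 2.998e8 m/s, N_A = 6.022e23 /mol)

Product: 7.55e19 / 6.022e23 = 1.254e-4 mol.
Photon energy at 323 nm: hc/λ = (6.626e-34)(2.998e8)/(323e-9) = 6.150e-19 J.
Photons incident: 1100 / 6.150e-19 = 1.789e21, i.e. 1.789e21/6.022e23 = 0.002971 mol.
Photons absorbed: 0.186 × 0.002971 = 5.526e-4 mol.
Φ = 1.254e-4 mol / 5.526e-4 mol photons = 0.23.

Φ = 0.23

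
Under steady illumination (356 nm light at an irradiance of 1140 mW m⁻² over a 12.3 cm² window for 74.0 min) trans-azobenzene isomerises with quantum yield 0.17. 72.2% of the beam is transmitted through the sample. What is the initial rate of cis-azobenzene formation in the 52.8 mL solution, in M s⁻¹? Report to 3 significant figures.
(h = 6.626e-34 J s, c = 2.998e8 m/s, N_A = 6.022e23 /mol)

Photon energy at 356 nm: hc/λ = (6.626e-34)(2.998e8)/(356e-9) = 5.580e-19 J.
Energy delivered: (1140 mW m⁻²)(12.3e-4 m²)(4440 s) = 6.226 J.
Photons incident: 6.226 / 5.580e-19 = 1.116e19, i.e. 1.116e19/6.022e23 = 1.853e-5 mol.
Fraction absorbed: 1 − 72.2/100 = 0.2780.
Photons absorbed: 0.2780 × 1.853e-5 = 5.151e-6 mol.
Product formed: 0.17 × 5.151e-6 = 8.757e-7 mol.
Rate: 8.757e-7 mol / (4440 s × 0.0528 L) = 3.74e-9 M s⁻¹.

3.74e-9 M s⁻¹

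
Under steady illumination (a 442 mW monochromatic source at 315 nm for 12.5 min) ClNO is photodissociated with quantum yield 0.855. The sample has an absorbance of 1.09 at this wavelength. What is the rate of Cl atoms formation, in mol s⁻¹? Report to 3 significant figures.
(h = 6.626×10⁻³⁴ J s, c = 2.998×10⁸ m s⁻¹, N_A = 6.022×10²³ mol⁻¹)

9.14×10⁻⁷ mol s⁻¹

Photon energy at 315 nm: hc/λ = (6.626×10⁻³⁴)(2.998×10⁸)/(315×10⁻⁹) = 6.306×10⁻¹⁹ J.
Energy delivered: (442 mW)(750 s) = 331.5 J.
Photons incident: 331.5 / 6.306×10⁻¹⁹ = 5.257×10²⁰, i.e. 5.257×10²⁰/6.022×10²³ = 8.730×10⁻⁴ mol.
Fraction absorbed: 1 − 10^(−1.09) = 0.9187.
Photons absorbed: 0.9187 × 8.730×10⁻⁴ = 8.020×10⁻⁴ mol.
Product formed: 0.855 × 8.020×10⁻⁴ = 6.857×10⁻⁴ mol.
Rate: 6.857×10⁻⁴ / 750 s = 9.14×10⁻⁷ mol s⁻¹.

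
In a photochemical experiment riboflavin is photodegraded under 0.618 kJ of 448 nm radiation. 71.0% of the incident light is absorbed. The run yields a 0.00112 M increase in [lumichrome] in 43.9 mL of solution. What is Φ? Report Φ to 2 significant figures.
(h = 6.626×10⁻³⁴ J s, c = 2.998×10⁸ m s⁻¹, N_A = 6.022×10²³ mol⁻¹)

Product: (0.00112 M)(0.0439 L) = 4.917×10⁻⁵ mol.
Photon energy at 448 nm: hc/λ = (6.626×10⁻³⁴)(2.998×10⁸)/(448×10⁻⁹) = 4.434×10⁻¹⁹ J.
Incident energy: 0.618 kJ = 618 J.
Photons incident: 618 / 4.434×10⁻¹⁹ = 1.394×10²¹, i.e. 1.394×10²¹/6.022×10²³ = 0.002315 mol.
Photons absorbed: 0.710 × 0.002315 = 0.001644 mol.
Φ = 4.917×10⁻⁵ mol / 0.001644 mol photons = 0.030.

Φ = 0.030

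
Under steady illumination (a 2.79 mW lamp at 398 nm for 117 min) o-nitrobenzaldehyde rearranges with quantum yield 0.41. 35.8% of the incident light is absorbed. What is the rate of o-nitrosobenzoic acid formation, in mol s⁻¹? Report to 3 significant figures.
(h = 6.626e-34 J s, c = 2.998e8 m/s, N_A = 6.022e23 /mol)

1.36e-9 mol s⁻¹

Photon energy at 398 nm: hc/λ = (6.626e-34)(2.998e8)/(398e-9) = 4.991e-19 J.
Energy delivered: (2.79 mW)(7020 s) = 19.59 J.
Photons incident: 19.59 / 4.991e-19 = 3.925e19, i.e. 3.925e19/6.022e23 = 6.518e-5 mol.
Photons absorbed: 0.358 × 6.518e-5 = 2.333e-5 mol.
Product formed: 0.41 × 2.333e-5 = 9.565e-6 mol.
Rate: 9.565e-6 / 7020 s = 1.36e-9 mol s⁻¹.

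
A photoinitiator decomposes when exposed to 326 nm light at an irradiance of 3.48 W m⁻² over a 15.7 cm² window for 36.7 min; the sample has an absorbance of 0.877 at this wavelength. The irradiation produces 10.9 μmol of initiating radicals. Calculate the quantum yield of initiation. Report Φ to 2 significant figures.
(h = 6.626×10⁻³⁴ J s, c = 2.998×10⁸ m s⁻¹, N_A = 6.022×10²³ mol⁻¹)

Product: 10.9 μmol = 1.09×10⁻⁵ mol.
Photon energy at 326 nm: hc/λ = (6.626×10⁻³⁴)(2.998×10⁸)/(326×10⁻⁹) = 6.093×10⁻¹⁹ J.
Energy delivered: (3.48 W m⁻²)(15.7×10⁻⁴ m²)(2202 s) = 12.03 J.
Photons incident: 12.03 / 6.093×10⁻¹⁹ = 1.974×10¹⁹, i.e. 1.974×10¹⁹/6.022×10²³ = 3.278×10⁻⁵ mol.
Fraction absorbed: 1 − 10^(−0.877) = 0.8673.
Photons absorbed: 0.8673 × 3.278×10⁻⁵ = 2.843×10⁻⁵ mol.
Φ = 1.09×10⁻⁵ mol / 2.843×10⁻⁵ mol photons = 0.38.

Φ = 0.38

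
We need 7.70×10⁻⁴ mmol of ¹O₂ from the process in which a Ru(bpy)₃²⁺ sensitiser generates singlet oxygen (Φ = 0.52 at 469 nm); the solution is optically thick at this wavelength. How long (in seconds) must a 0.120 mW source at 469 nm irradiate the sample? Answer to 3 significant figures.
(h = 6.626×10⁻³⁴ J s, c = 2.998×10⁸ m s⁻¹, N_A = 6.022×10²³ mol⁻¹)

Product: 7.70×10⁻⁴ mmol = 7.70×10⁻⁷ mol.
Photons that must be absorbed: 7.70×10⁻⁷ / 0.52 = 1.481×10⁻⁶ mol.
Photon energy: hc/λ = 4.236×10⁻¹⁹ J; per mole, 2.551×10⁵ J mol⁻¹.
Energy required: 1.481×10⁻⁶ × 2.551×10⁵ = 0.3778 J.
Time: 0.3778 J / 0.00012 W = 3150 s.

t ≈ 3150 s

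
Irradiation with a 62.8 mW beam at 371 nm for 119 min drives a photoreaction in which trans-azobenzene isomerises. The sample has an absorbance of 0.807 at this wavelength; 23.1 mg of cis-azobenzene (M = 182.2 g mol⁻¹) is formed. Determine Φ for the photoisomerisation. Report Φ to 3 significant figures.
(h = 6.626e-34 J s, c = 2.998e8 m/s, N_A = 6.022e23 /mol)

Φ = 0.108

Product: 23.1 mg / 182.2 g mol⁻¹ = 1.268e-4 mol.
Photon energy at 371 nm: hc/λ = (6.626e-34)(2.998e8)/(371e-9) = 5.354e-19 J.
Energy delivered: (62.8 mW)(7140 s) = 448.4 J.
Photons incident: 448.4 / 5.354e-19 = 8.375e20, i.e. 8.375e20/6.022e23 = 0.001391 mol.
Fraction absorbed: 1 − 10^(−0.807) = 0.8440.
Photons absorbed: 0.8440 × 0.001391 = 0.001174 mol.
Φ = 1.268e-4 mol / 0.001174 mol photons = 0.108.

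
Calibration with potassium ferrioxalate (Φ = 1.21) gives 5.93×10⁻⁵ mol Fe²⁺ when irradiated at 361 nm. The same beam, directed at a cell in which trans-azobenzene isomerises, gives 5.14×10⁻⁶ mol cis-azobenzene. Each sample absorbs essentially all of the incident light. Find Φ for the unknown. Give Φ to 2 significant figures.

Photons absorbed by the actinometer: 5.93×10⁻⁵ / 1.21 = 4.901×10⁻⁵ mol.
Φ(unknown) = 5.14×10⁻⁶ / 4.901×10⁻⁵ = 0.10.

Φ = 0.10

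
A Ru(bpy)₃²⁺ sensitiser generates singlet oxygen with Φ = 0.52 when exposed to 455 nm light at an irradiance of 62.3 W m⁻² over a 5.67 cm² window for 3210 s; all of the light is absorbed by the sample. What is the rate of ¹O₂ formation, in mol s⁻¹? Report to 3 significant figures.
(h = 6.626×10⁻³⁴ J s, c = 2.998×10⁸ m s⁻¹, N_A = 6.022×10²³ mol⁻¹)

6.99×10⁻⁸ mol s⁻¹

Photon energy at 455 nm: hc/λ = (6.626×10⁻³⁴)(2.998×10⁸)/(455×10⁻⁹) = 4.366×10⁻¹⁹ J.
Energy delivered: (62.3 W m⁻²)(5.67×10⁻⁴ m²)(3210 s) = 113.4 J.
Photons incident: 113.4 / 4.366×10⁻¹⁹ = 2.597×10²⁰, i.e. 2.597×10²⁰/6.022×10²³ = 4.313×10⁻⁴ mol.
Product formed: 0.52 × 4.313×10⁻⁴ = 2.243×10⁻⁴ mol.
Rate: 2.243×10⁻⁴ / 3210 s = 6.99×10⁻⁸ mol s⁻¹.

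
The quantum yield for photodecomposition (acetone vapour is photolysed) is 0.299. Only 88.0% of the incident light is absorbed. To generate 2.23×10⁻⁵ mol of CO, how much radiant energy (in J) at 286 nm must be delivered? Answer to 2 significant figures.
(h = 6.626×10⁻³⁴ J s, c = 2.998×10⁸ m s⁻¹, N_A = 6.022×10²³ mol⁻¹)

35 J

Photons that must be absorbed: 2.23×10⁻⁵ / 0.299 = 7.458×10⁻⁵ mol.
Incident photons needed: 7.458×10⁻⁵ / 0.880 = 8.475×10⁻⁵ mol.
Photon energy: hc/λ = 6.946×10⁻¹⁹ J; per mole, 4.183×10⁵ J mol⁻¹.
Energy required: 8.475×10⁻⁵ × 4.183×10⁵ = 35 J.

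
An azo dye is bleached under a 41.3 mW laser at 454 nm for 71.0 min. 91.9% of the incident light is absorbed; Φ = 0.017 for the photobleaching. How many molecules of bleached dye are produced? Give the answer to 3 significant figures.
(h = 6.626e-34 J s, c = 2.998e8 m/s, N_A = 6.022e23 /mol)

Photon energy at 454 nm: hc/λ = (6.626e-34)(2.998e8)/(454e-9) = 4.375e-19 J.
Energy delivered: (41.3 mW)(4260 s) = 175.9 J.
Photons incident: 175.9 / 4.375e-19 = 4.021e20, i.e. 4.021e20/6.022e23 = 6.677e-4 mol.
Photons absorbed: 0.919 × 6.677e-4 = 6.136e-4 mol.
Product: Φ × n_abs = 0.017 × 6.136e-4 = 1.043e-5 mol.
As a count: 1.043e-5 × 6.022e23 = 6.28e18.

6.28e18 molecules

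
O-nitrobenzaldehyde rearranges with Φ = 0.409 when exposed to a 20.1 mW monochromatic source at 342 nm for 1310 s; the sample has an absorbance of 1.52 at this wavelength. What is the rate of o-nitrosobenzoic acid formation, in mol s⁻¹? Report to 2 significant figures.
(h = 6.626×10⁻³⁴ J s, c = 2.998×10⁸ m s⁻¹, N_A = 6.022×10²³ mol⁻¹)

2.3×10⁻⁸ mol s⁻¹

Photon energy at 342 nm: hc/λ = (6.626×10⁻³⁴)(2.998×10⁸)/(342×10⁻⁹) = 5.808×10⁻¹⁹ J.
Energy delivered: (20.1 mW)(1310 s) = 26.33 J.
Photons incident: 26.33 / 5.808×10⁻¹⁹ = 4.533×10¹⁹, i.e. 4.533×10¹⁹/6.022×10²³ = 7.527×10⁻⁵ mol.
Fraction absorbed: 1 − 10^(−1.52) = 0.9698.
Photons absorbed: 0.9698 × 7.527×10⁻⁵ = 7.300×10⁻⁵ mol.
Product formed: 0.409 × 7.300×10⁻⁵ = 2.986×10⁻⁵ mol.
Rate: 2.986×10⁻⁵ / 1310 s = 2.3×10⁻⁸ mol s⁻¹.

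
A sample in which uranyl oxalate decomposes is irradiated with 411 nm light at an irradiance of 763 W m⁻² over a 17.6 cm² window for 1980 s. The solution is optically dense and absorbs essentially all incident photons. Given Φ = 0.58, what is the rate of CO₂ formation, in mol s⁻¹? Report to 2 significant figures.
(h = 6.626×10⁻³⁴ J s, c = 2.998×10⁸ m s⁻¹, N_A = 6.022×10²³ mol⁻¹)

Photon energy at 411 nm: hc/λ = (6.626×10⁻³⁴)(2.998×10⁸)/(411×10⁻⁹) = 4.833×10⁻¹⁹ J.
Energy delivered: (763 W m⁻²)(17.6×10⁻⁴ m²)(1980 s) = 2659 J.
Photons incident: 2659 / 4.833×10⁻¹⁹ = 5.502×10²¹, i.e. 5.502×10²¹/6.022×10²³ = 0.009136 mol.
Product formed: 0.58 × 0.009136 = 0.005299 mol.
Rate: 0.005299 / 1980 s = 2.7×10⁻⁶ mol s⁻¹.

2.7×10⁻⁶ mol s⁻¹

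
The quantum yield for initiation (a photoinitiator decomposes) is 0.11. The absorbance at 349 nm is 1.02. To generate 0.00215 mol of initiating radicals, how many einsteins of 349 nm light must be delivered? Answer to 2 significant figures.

Photons that must be absorbed: 0.00215 / 0.11 = 0.01955 mol.
Fraction absorbed: 1 − 10^(−1.02) = 0.9045.
Incident photons needed: 0.01955 / 0.9045 = 0.02161 mol.

0.022 einstein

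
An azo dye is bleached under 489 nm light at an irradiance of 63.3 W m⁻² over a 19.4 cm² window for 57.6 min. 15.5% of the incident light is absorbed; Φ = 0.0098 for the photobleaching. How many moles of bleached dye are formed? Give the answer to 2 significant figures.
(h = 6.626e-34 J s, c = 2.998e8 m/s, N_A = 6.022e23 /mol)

2.6e-6 mol

Photon energy at 489 nm: hc/λ = (6.626e-34)(2.998e8)/(489e-9) = 4.062e-19 J.
Energy delivered: (63.3 W m⁻²)(19.4e-4 m²)(3456 s) = 424.4 J.
Photons incident: 424.4 / 4.062e-19 = 1.045e21, i.e. 1.045e21/6.022e23 = 0.001735 mol.
Photons absorbed: 0.155 × 0.001735 = 2.689e-4 mol.
Product: Φ × n_abs = 0.0098 × 2.689e-4 = 2.635e-6 mol.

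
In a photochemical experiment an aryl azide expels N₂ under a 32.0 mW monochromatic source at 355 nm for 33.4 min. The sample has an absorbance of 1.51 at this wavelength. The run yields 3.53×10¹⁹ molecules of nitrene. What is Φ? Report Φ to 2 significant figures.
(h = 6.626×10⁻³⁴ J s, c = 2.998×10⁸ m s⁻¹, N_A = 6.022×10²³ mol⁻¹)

Product: 3.53×10¹⁹ / 6.022×10²³ = 5.862×10⁻⁵ mol.
Photon energy at 355 nm: hc/λ = (6.626×10⁻³⁴)(2.998×10⁸)/(355×10⁻⁹) = 5.596×10⁻¹⁹ J.
Energy delivered: (32.0 mW)(2004 s) = 64.13 J.
Photons incident: 64.13 / 5.596×10⁻¹⁹ = 1.146×10²⁰, i.e. 1.146×10²⁰/6.022×10²³ = 1.903×10⁻⁴ mol.
Fraction absorbed: 1 − 10^(−1.51) = 0.9691.
Photons absorbed: 0.9691 × 1.903×10⁻⁴ = 1.844×10⁻⁴ mol.
Φ = 5.862×10⁻⁵ mol / 1.844×10⁻⁴ mol photons = 0.32.

Φ = 0.32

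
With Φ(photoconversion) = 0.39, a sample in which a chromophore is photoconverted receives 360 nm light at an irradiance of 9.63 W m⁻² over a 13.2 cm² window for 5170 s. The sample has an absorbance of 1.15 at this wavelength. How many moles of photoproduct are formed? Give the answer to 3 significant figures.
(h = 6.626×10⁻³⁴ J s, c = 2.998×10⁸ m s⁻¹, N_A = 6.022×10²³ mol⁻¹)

7.17×10⁻⁵ mol

Photon energy at 360 nm: hc/λ = (6.626×10⁻³⁴)(2.998×10⁸)/(360×10⁻⁹) = 5.518×10⁻¹⁹ J.
Energy delivered: (9.63 W m⁻²)(13.2×10⁻⁴ m²)(5170 s) = 65.72 J.
Photons incident: 65.72 / 5.518×10⁻¹⁹ = 1.191×10²⁰, i.e. 1.191×10²⁰/6.022×10²³ = 1.978×10⁻⁴ mol.
Fraction absorbed: 1 − 10^(−1.15) = 0.9292.
Photons absorbed: 0.9292 × 1.978×10⁻⁴ = 1.838×10⁻⁴ mol.
Product: Φ × n_abs = 0.39 × 1.838×10⁻⁴ = 7.168×10⁻⁵ mol.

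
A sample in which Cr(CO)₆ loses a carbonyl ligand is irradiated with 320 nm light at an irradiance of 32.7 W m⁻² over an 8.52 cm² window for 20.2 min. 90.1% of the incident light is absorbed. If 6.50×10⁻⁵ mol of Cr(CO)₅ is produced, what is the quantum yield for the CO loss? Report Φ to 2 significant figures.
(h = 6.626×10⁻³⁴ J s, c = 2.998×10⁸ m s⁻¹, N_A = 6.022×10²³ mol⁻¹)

Φ = 0.80

Photon energy at 320 nm: hc/λ = (6.626×10⁻³⁴)(2.998×10⁸)/(320×10⁻⁹) = 6.208×10⁻¹⁹ J.
Energy delivered: (32.7 W m⁻²)(8.52×10⁻⁴ m²)(1212 s) = 33.77 J.
Photons incident: 33.77 / 6.208×10⁻¹⁹ = 5.440×10¹⁹, i.e. 5.440×10¹⁹/6.022×10²³ = 9.034×10⁻⁵ mol.
Photons absorbed: 0.901 × 9.034×10⁻⁵ = 8.140×10⁻⁵ mol.
Φ = 6.50×10⁻⁵ mol / 8.140×10⁻⁵ mol photons = 0.80.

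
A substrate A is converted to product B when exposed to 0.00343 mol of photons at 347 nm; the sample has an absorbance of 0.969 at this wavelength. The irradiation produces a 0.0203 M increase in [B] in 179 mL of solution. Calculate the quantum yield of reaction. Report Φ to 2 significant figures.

Φ = 1.2

Product: (0.0203 M)(0.179 L) = 0.003634 mol.
Fraction absorbed: 1 − 10^(−0.969) = 0.8926.
Photons absorbed: 0.8926 × 0.00343 = 0.003062 mol.
Φ = 0.003634 mol / 0.003062 mol photons = 1.2.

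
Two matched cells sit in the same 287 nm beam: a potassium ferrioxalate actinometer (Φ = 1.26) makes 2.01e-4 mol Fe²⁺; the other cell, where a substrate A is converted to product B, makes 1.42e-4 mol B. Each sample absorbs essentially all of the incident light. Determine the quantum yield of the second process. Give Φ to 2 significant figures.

Photons absorbed by the actinometer: 2.01e-4 / 1.26 = 1.595e-4 mol.
Φ(unknown) = 1.42e-4 / 1.595e-4 = 0.89.

Φ = 0.89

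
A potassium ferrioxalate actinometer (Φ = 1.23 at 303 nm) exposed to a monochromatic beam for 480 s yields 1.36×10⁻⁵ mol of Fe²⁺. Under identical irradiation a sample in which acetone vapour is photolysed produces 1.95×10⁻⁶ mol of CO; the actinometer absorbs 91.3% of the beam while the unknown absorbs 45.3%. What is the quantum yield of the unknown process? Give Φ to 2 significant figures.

Φ = 0.36

Photons absorbed by the actinometer: 1.36×10⁻⁵ / 1.23 = 1.106×10⁻⁵ mol.
Incident flux: 1.106×10⁻⁵ / 0.913 = 1.211×10⁻⁵ einstein.
Absorbed by unknown: 0.453 × 1.211×10⁻⁵ = 5.486×10⁻⁶ mol.
Φ(unknown) = 1.95×10⁻⁶ / 5.486×10⁻⁶ = 0.36.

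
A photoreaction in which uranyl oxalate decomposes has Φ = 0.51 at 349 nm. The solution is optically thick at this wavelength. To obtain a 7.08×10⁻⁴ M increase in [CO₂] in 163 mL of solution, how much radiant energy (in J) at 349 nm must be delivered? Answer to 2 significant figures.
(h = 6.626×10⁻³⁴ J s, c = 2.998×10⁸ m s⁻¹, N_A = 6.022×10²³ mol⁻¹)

78 J

Product: (7.08×10⁻⁴ M)(0.163 L) = 1.154×10⁻⁴ mol.
Photons that must be absorbed: 1.154×10⁻⁴ / 0.51 = 2.263×10⁻⁴ mol.
Photon energy: hc/λ = 5.692×10⁻¹⁹ J; per mole, 3.428×10⁵ J mol⁻¹.
Energy required: 2.263×10⁻⁴ × 3.428×10⁵ = 78 J.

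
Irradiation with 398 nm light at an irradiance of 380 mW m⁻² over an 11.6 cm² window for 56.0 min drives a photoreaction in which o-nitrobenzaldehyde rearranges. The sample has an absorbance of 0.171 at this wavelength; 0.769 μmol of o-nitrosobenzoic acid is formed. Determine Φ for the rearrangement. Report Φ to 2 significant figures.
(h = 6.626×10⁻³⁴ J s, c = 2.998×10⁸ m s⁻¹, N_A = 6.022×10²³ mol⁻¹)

Φ = 0.48

Product: 0.769 μmol = 7.69×10⁻⁷ mol.
Photon energy at 398 nm: hc/λ = (6.626×10⁻³⁴)(2.998×10⁸)/(398×10⁻⁹) = 4.991×10⁻¹⁹ J.
Energy delivered: (380 mW m⁻²)(11.6×10⁻⁴ m²)(3360 s) = 1.481 J.
Photons incident: 1.481 / 4.991×10⁻¹⁹ = 2.967×10¹⁸, i.e. 2.967×10¹⁸/6.022×10²³ = 4.927×10⁻⁶ mol.
Fraction absorbed: 1 − 10^(−0.171) = 0.3255.
Photons absorbed: 0.3255 × 4.927×10⁻⁶ = 1.604×10⁻⁶ mol.
Φ = 7.69×10⁻⁷ mol / 1.604×10⁻⁶ mol photons = 0.48.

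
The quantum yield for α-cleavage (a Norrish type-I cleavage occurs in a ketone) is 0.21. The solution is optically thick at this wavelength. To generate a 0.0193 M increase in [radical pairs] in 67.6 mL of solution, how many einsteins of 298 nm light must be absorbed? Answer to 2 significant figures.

0.0062 einstein

Product: (0.0193 M)(0.0676 L) = 0.001305 mol.
Photons that must be absorbed: 0.001305 / 0.21 = 0.006214 mol.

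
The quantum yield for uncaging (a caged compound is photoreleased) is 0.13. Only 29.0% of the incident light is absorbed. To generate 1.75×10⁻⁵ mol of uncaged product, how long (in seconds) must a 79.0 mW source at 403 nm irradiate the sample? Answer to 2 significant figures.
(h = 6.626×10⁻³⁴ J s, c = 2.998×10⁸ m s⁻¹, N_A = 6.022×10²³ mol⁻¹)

Photons that must be absorbed: 1.75×10⁻⁵ / 0.13 = 1.346×10⁻⁴ mol.
Incident photons needed: 1.346×10⁻⁴ / 0.290 = 4.641×10⁻⁴ mol.
Photon energy: hc/λ = 4.929×10⁻¹⁹ J; per mole, 2.968×10⁵ J mol⁻¹.
Energy required: 4.641×10⁻⁴ × 2.968×10⁵ = 137.7 J.
Time: 137.7 J / 0.079 W = 1700 s.

t ≈ 1700 s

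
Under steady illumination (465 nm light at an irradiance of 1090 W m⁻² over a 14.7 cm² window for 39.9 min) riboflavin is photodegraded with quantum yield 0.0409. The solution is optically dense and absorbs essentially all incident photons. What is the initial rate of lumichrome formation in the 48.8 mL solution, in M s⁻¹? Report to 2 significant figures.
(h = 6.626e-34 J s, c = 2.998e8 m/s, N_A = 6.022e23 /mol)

Photon energy at 465 nm: hc/λ = (6.626e-34)(2.998e8)/(465e-9) = 4.272e-19 J.
Energy delivered: (1090 W m⁻²)(14.7e-4 m²)(2394 s) = 3836 J.
Photons incident: 3836 / 4.272e-19 = 8.979e21, i.e. 8.979e21/6.022e23 = 0.01491 mol.
Product formed: 0.0409 × 0.01491 = 6.098e-4 mol.
Rate: 6.098e-4 mol / (2394 s × 0.0488 L) = 5.2e-6 M s⁻¹.

5.2e-6 M s⁻¹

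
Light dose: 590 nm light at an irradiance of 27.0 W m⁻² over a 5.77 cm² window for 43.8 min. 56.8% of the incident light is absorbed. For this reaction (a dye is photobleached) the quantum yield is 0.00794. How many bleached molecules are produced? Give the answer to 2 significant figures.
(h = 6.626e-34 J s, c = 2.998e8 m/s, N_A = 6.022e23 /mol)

Photon energy at 590 nm: hc/λ = (6.626e-34)(2.998e8)/(590e-9) = 3.367e-19 J.
Energy delivered: (27.0 W m⁻²)(5.77e-4 m²)(2628 s) = 40.94 J.
Photons incident: 40.94 / 3.367e-19 = 1.216e20, i.e. 1.216e20/6.022e23 = 2.019e-4 mol.
Photons absorbed: 0.568 × 2.019e-4 = 1.147e-4 mol.
Product: Φ × n_abs = 0.00794 × 1.147e-4 = 9.107e-7 mol.
As a count: 9.107e-7 × 6.022e23 = 5.5e17.

5.5e17 bleached molecules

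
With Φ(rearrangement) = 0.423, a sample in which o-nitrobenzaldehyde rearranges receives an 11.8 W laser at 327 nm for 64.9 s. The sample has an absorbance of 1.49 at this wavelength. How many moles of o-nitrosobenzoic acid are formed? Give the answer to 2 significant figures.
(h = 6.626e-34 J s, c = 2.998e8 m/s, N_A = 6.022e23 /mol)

Photon energy at 327 nm: hc/λ = (6.626e-34)(2.998e8)/(327e-9) = 6.075e-19 J.
Energy delivered: (11.8 W)(64.9 s) = 765.8 J.
Photons incident: 765.8 / 6.075e-19 = 1.261e21, i.e. 1.261e21/6.022e23 = 0.002094 mol.
Fraction absorbed: 1 − 10^(−1.49) = 0.9676.
Photons absorbed: 0.9676 × 0.002094 = 0.002026 mol.
Product: Φ × n_abs = 0.423 × 0.002026 = 8.570e-4 mol.

8.6e-4 mol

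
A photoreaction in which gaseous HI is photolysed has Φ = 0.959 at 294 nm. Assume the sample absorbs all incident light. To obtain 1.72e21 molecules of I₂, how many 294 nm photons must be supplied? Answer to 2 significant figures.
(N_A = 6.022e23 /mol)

1.8e21 photons

Product: 1.72e21 / 6.022e23 = 0.002856 mol.
Photons that must be absorbed: 0.002856 / 0.959 = 0.002978 mol.
Photon count: 0.002978 × 6.022e23 = 1.8e21.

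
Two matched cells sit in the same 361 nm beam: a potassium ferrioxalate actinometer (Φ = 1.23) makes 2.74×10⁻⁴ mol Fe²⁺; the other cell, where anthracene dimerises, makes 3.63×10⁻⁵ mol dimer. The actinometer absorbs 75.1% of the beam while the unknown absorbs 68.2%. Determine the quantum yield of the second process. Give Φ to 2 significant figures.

Photons absorbed by the actinometer: 2.74×10⁻⁴ / 1.23 = 2.228×10⁻⁴ mol.
Incident flux: 2.228×10⁻⁴ / 0.751 = 2.967×10⁻⁴ einstein.
Absorbed by unknown: 0.682 × 2.967×10⁻⁴ = 2.023×10⁻⁴ mol.
Φ(unknown) = 3.63×10⁻⁵ / 2.023×10⁻⁴ = 0.18.

Φ = 0.18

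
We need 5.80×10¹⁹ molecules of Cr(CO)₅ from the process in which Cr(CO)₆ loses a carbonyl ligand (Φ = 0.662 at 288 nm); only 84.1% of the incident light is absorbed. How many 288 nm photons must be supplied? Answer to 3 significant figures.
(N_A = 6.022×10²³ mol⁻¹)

Product: 5.80×10¹⁹ / 6.022×10²³ = 9.631×10⁻⁵ mol.
Photons that must be absorbed: 9.631×10⁻⁵ / 0.662 = 1.455×10⁻⁴ mol.
Incident photons needed: 1.455×10⁻⁴ / 0.841 = 1.730×10⁻⁴ mol.
Photon count: 1.730×10⁻⁴ × 6.022×10²³ = 1.04×10²⁰.

1.04×10²⁰ photons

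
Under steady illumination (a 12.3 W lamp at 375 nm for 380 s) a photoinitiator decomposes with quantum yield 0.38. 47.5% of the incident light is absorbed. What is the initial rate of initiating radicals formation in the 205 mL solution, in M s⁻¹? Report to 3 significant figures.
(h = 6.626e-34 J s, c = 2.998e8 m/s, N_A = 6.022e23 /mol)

3.39e-5 M s⁻¹

Photon energy at 375 nm: hc/λ = (6.626e-34)(2.998e8)/(375e-9) = 5.297e-19 J.
Energy delivered: (12.3 W)(380 s) = 4674 J.
Photons incident: 4674 / 5.297e-19 = 8.824e21, i.e. 8.824e21/6.022e23 = 0.01465 mol.
Photons absorbed: 0.475 × 0.01465 = 0.006959 mol.
Product formed: 0.38 × 0.006959 = 0.002644 mol.
Rate: 0.002644 mol / (380 s × 0.205 L) = 3.39e-5 M s⁻¹.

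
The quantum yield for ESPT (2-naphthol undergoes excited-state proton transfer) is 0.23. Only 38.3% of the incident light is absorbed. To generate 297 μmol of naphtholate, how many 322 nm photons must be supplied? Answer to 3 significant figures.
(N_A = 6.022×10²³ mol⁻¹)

2.03×10²¹ photons

Product: 297 μmol = 2.97×10⁻⁴ mol.
Photons that must be absorbed: 2.97×10⁻⁴ / 0.23 = 0.001291 mol.
Incident photons needed: 0.001291 / 0.383 = 0.003371 mol.
Photon count: 0.003371 × 6.022×10²³ = 2.03×10²¹.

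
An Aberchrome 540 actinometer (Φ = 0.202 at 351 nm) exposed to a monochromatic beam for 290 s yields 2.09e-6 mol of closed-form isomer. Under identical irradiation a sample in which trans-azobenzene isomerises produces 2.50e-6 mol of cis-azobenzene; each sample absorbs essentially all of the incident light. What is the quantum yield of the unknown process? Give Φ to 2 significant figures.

Φ = 0.24

Photons absorbed by the actinometer: 2.09e-6 / 0.202 = 1.035e-5 mol.
Φ(unknown) = 2.50e-6 / 1.035e-5 = 0.24.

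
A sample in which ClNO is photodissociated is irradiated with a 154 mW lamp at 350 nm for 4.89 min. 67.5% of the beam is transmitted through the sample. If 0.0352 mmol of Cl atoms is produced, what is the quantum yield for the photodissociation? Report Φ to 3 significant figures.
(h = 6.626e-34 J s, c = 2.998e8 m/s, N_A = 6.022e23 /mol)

Product: 0.0352 mmol = 3.52e-5 mol.
Photon energy at 350 nm: hc/λ = (6.626e-34)(2.998e8)/(350e-9) = 5.676e-19 J.
Energy delivered: (154 mW)(293.4 s) = 45.18 J.
Photons incident: 45.18 / 5.676e-19 = 7.960e19, i.e. 7.960e19/6.022e23 = 1.322e-4 mol.
Fraction absorbed: 1 − 67.5/100 = 0.3250.
Photons absorbed: 0.3250 × 1.322e-4 = 4.297e-5 mol.
Φ = 3.52e-5 mol / 4.297e-5 mol photons = 0.819.

Φ = 0.819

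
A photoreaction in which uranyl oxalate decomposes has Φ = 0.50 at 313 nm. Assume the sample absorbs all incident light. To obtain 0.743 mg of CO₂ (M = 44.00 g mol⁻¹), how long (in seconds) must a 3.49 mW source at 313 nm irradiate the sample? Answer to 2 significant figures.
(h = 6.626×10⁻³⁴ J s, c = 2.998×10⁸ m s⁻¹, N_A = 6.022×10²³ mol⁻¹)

t ≈ 3700 s

Product: 0.743 mg / 44.00 g mol⁻¹ = 1.689×10⁻⁵ mol.
Photons that must be absorbed: 1.689×10⁻⁵ / 0.50 = 3.378×10⁻⁵ mol.
Photon energy: hc/λ = 6.347×10⁻¹⁹ J; per mole, 3.822×10⁵ J mol⁻¹.
Energy required: 3.378×10⁻⁵ × 3.822×10⁵ = 12.91 J.
Time: 12.91 J / 0.00349 W = 3700 s.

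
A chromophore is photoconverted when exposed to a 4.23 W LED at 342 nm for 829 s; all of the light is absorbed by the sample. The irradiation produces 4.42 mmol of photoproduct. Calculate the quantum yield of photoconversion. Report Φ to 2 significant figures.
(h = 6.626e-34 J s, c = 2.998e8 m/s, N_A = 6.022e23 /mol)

Product: 4.42 mmol = 0.00442 mol.
Photon energy at 342 nm: hc/λ = (6.626e-34)(2.998e8)/(342e-9) = 5.808e-19 J.
Energy delivered: (4.23 W)(829 s) = 3507 J.
Photons incident: 3507 / 5.808e-19 = 6.038e21, i.e. 6.038e21/6.022e23 = 0.01003 mol.
Φ = 0.00442 mol / 0.01003 mol photons = 0.44.

Φ = 0.44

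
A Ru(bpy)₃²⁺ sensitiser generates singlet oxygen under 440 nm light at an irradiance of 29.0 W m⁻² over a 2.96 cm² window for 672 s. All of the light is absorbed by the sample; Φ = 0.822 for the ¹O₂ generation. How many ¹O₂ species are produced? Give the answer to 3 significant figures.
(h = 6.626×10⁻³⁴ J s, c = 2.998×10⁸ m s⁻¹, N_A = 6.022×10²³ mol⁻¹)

1.05×10¹⁹ species

Photon energy at 440 nm: hc/λ = (6.626×10⁻³⁴)(2.998×10⁸)/(440×10⁻⁹) = 4.515×10⁻¹⁹ J.
Energy delivered: (29.0 W m⁻²)(2.96×10⁻⁴ m²)(672 s) = 5.768 J.
Photons incident: 5.768 / 4.515×10⁻¹⁹ = 1.278×10¹⁹, i.e. 1.278×10¹⁹/6.022×10²³ = 2.122×10⁻⁵ mol.
Product: Φ × n_abs = 0.822 × 2.122×10⁻⁵ = 1.744×10⁻⁵ mol.
As a count: 1.744×10⁻⁵ × 6.022×10²³ = 1.05×10¹⁹.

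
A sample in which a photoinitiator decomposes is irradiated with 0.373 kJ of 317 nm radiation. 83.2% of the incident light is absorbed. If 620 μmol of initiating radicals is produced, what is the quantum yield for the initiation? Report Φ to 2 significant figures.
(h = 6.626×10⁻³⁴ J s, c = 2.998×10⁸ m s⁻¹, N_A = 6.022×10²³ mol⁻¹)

Product: 620 μmol = 6.20×10⁻⁴ mol.
Photon energy at 317 nm: hc/λ = (6.626×10⁻³⁴)(2.998×10⁸)/(317×10⁻⁹) = 6.266×10⁻¹⁹ J.
Incident energy: 0.373 kJ = 373 J.
Photons incident: 373 / 6.266×10⁻¹⁹ = 5.953×10²⁰, i.e. 5.953×10²⁰/6.022×10²³ = 9.885×10⁻⁴ mol.
Photons absorbed: 0.832 × 9.885×10⁻⁴ = 8.224×10⁻⁴ mol.
Φ = 6.20×10⁻⁴ mol / 8.224×10⁻⁴ mol photons = 0.75.

Φ = 0.75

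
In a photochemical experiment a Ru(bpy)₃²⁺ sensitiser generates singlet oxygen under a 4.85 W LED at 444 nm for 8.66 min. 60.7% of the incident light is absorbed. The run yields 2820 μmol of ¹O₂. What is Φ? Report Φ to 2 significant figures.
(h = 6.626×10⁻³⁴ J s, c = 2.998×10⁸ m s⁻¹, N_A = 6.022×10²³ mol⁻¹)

Φ = 0.50

Product: 2820 μmol = 0.00282 mol.
Photon energy at 444 nm: hc/λ = (6.626×10⁻³⁴)(2.998×10⁸)/(444×10⁻⁹) = 4.474×10⁻¹⁹ J.
Energy delivered: (4.85 W)(519.6 s) = 2520 J.
Photons incident: 2520 / 4.474×10⁻¹⁹ = 5.633×10²¹, i.e. 5.633×10²¹/6.022×10²³ = 0.009354 mol.
Photons absorbed: 0.607 × 0.009354 = 0.005678 mol.
Φ = 0.00282 mol / 0.005678 mol photons = 0.50.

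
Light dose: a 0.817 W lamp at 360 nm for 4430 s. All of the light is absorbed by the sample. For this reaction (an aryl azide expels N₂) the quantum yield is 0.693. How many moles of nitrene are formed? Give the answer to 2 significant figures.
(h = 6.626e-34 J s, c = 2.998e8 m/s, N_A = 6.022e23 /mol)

Photon energy at 360 nm: hc/λ = (6.626e-34)(2.998e8)/(360e-9) = 5.518e-19 J.
Energy delivered: (0.817 W)(4430 s) = 3619 J.
Photons incident: 3619 / 5.518e-19 = 6.559e21, i.e. 6.559e21/6.022e23 = 0.01089 mol.
Product: Φ × n_abs = 0.693 × 0.01089 = 0.007547 mol.

0.0075 mol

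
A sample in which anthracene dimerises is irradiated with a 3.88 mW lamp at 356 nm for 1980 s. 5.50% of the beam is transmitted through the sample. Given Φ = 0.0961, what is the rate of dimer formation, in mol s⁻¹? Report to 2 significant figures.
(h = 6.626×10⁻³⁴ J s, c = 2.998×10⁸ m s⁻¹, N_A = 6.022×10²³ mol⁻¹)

1.0×10⁻⁹ mol s⁻¹

Photon energy at 356 nm: hc/λ = (6.626×10⁻³⁴)(2.998×10⁸)/(356×10⁻⁹) = 5.580×10⁻¹⁹ J.
Energy delivered: (3.88 mW)(1980 s) = 7.682 J.
Photons incident: 7.682 / 5.580×10⁻¹⁹ = 1.377×10¹⁹, i.e. 1.377×10¹⁹/6.022×10²³ = 2.287×10⁻⁵ mol.
Fraction absorbed: 1 − 5.50/100 = 0.9450.
Photons absorbed: 0.9450 × 2.287×10⁻⁵ = 2.161×10⁻⁵ mol.
Product formed: 0.0961 × 2.161×10⁻⁵ = 2.077×10⁻⁶ mol.
Rate: 2.077×10⁻⁶ / 1980 s = 1.0×10⁻⁹ mol s⁻¹.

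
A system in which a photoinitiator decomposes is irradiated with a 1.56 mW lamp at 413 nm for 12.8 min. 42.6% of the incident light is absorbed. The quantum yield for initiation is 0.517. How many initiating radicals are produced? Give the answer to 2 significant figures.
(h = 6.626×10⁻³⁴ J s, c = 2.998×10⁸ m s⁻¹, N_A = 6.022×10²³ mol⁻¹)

Photon energy at 413 nm: hc/λ = (6.626×10⁻³⁴)(2.998×10⁸)/(413×10⁻⁹) = 4.810×10⁻¹⁹ J.
Energy delivered: (1.56 mW)(768 s) = 1.198 J.
Photons incident: 1.198 / 4.810×10⁻¹⁹ = 2.491×10¹⁸, i.e. 2.491×10¹⁸/6.022×10²³ = 4.136×10⁻⁶ mol.
Photons absorbed: 0.426 × 4.136×10⁻⁶ = 1.762×10⁻⁶ mol.
Product: Φ × n_abs = 0.517 × 1.762×10⁻⁶ = 9.110×10⁻⁷ mol.
As a count: 9.110×10⁻⁷ × 6.022×10²³ = 5.5×10¹⁷.

5.5×10¹⁷ initiating radicals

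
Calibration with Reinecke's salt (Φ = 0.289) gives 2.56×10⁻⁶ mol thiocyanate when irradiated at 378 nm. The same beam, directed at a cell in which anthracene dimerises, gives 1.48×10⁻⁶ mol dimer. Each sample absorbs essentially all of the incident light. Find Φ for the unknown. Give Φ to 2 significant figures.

Photons absorbed by the actinometer: 2.56×10⁻⁶ / 0.289 = 8.858×10⁻⁶ mol.
Φ(unknown) = 1.48×10⁻⁶ / 8.858×10⁻⁶ = 0.17.

Φ = 0.17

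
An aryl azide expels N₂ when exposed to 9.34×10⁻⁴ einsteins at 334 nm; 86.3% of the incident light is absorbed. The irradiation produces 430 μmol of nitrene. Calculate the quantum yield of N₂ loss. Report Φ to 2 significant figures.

Φ = 0.53

Product: 430 μmol = 4.30×10⁻⁴ mol.
Photons absorbed: 0.863 × 9.34×10⁻⁴ = 8.060×10⁻⁴ mol.
Φ = 4.30×10⁻⁴ mol / 8.060×10⁻⁴ mol photons = 0.53.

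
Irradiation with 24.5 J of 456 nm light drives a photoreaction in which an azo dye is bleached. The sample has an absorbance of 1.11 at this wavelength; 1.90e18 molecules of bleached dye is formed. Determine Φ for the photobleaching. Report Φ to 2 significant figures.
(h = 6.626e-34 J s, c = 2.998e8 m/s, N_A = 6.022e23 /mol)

Product: 1.90e18 / 6.022e23 = 3.155e-6 mol.
Photon energy at 456 nm: hc/λ = (6.626e-34)(2.998e8)/(456e-9) = 4.356e-19 J.
Photons incident: 24.5 / 4.356e-19 = 5.624e19, i.e. 5.624e19/6.022e23 = 9.339e-5 mol.
Fraction absorbed: 1 − 10^(−1.11) = 0.9224.
Photons absorbed: 0.9224 × 9.339e-5 = 8.614e-5 mol.
Φ = 3.155e-6 mol / 8.614e-5 mol photons = 0.037.

Φ = 0.037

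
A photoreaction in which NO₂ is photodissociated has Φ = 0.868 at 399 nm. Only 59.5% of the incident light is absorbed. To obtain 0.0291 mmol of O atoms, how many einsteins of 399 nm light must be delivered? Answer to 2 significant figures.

Product: 0.0291 mmol = 2.91×10⁻⁵ mol.
Photons that must be absorbed: 2.91×10⁻⁵ / 0.868 = 3.353×10⁻⁵ mol.
Incident photons needed: 3.353×10⁻⁵ / 0.595 = 5.635×10⁻⁵ mol.

5.6×10⁻⁵ einstein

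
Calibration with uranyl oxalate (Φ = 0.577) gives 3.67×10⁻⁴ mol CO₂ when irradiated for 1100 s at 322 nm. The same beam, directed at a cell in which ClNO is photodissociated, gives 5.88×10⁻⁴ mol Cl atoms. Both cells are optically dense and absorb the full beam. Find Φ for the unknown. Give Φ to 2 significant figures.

Φ = 0.92

Photons absorbed by the actinometer: 3.67×10⁻⁴ / 0.577 = 6.360×10⁻⁴ mol.
Φ(unknown) = 5.88×10⁻⁴ / 6.360×10⁻⁴ = 0.92.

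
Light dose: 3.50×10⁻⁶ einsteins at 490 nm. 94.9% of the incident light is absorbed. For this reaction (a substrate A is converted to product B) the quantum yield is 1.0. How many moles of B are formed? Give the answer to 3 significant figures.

3.32×10⁻⁶ mol

Photons absorbed: 0.949 × 3.50×10⁻⁶ = 3.322×10⁻⁶ mol.
Product: Φ × n_abs = 1.0 × 3.322×10⁻⁶ = 3.322×10⁻⁶ mol.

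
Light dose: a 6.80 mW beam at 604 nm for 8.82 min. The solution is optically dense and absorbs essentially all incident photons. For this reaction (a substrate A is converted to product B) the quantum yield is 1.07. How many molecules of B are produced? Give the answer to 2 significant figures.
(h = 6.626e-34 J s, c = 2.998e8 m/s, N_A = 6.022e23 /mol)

Photon energy at 604 nm: hc/λ = (6.626e-34)(2.998e8)/(604e-9) = 3.289e-19 J.
Energy delivered: (6.80 mW)(529.2 s) = 3.599 J.
Photons incident: 3.599 / 3.289e-19 = 1.094e19, i.e. 1.094e19/6.022e23 = 1.817e-5 mol.
Product: Φ × n_abs = 1.07 × 1.817e-5 = 1.944e-5 mol.
As a count: 1.944e-5 × 6.022e23 = 1.2e19.

1.2e19 molecules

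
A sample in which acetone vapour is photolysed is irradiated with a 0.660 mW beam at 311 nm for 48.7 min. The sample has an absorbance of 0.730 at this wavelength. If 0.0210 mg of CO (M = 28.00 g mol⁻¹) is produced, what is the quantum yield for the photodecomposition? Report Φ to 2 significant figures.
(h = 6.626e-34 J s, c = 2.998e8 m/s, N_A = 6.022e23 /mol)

Product: 0.0210 mg / 28.00 g mol⁻¹ = 7.500e-7 mol.
Photon energy at 311 nm: hc/λ = (6.626e-34)(2.998e8)/(311e-9) = 6.387e-19 J.
Energy delivered: (0.660 mW)(2922 s) = 1.929 J.
Photons incident: 1.929 / 6.387e-19 = 3.020e18, i.e. 3.020e18/6.022e23 = 5.015e-6 mol.
Fraction absorbed: 1 − 10^(−0.730) = 0.8138.
Photons absorbed: 0.8138 × 5.015e-6 = 4.081e-6 mol.
Φ = 7.500e-7 mol / 4.081e-6 mol photons = 0.18.

Φ = 0.18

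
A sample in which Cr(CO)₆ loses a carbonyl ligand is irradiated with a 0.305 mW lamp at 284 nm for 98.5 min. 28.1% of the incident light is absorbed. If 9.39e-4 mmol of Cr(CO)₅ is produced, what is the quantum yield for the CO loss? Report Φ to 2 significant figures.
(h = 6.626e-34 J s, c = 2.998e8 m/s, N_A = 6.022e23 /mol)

Φ = 0.78

Product: 9.39e-4 mmol = 9.39e-7 mol.
Photon energy at 284 nm: hc/λ = (6.626e-34)(2.998e8)/(284e-9) = 6.995e-19 J.
Energy delivered: (0.305 mW)(5910 s) = 1.803 J.
Photons incident: 1.803 / 6.995e-19 = 2.578e18, i.e. 2.578e18/6.022e23 = 4.281e-6 mol.
Photons absorbed: 0.281 × 4.281e-6 = 1.203e-6 mol.
Φ = 9.39e-7 mol / 1.203e-6 mol photons = 0.78.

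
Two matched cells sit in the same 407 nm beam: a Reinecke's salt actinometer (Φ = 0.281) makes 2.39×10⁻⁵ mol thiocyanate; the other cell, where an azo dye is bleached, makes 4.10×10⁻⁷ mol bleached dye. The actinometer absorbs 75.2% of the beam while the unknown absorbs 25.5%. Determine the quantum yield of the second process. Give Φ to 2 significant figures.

Φ = 0.014

Photons absorbed by the actinometer: 2.39×10⁻⁵ / 0.281 = 8.505×10⁻⁵ mol.
Incident flux: 8.505×10⁻⁵ / 0.752 = 1.131×10⁻⁴ einstein.
Absorbed by unknown: 0.255 × 1.131×10⁻⁴ = 2.884×10⁻⁵ mol.
Φ(unknown) = 4.10×10⁻⁷ / 2.884×10⁻⁵ = 0.014.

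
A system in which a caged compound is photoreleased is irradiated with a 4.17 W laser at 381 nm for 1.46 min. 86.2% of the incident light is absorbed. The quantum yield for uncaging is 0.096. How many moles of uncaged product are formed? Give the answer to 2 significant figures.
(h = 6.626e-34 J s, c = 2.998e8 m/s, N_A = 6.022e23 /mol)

9.6e-5 mol

Photon energy at 381 nm: hc/λ = (6.626e-34)(2.998e8)/(381e-9) = 5.214e-19 J.
Energy delivered: (4.17 W)(87.6 s) = 365.3 J.
Photons incident: 365.3 / 5.214e-19 = 7.006e20, i.e. 7.006e20/6.022e23 = 0.001163 mol.
Photons absorbed: 0.862 × 0.001163 = 0.001003 mol.
Product: Φ × n_abs = 0.096 × 0.001003 = 9.629e-5 mol.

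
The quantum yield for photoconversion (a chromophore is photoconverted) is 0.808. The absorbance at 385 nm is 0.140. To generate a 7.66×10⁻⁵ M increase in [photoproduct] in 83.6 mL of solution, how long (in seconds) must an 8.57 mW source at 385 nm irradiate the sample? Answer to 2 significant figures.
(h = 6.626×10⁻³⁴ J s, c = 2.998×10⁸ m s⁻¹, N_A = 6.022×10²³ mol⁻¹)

Product: (7.66×10⁻⁵ M)(0.0836 L) = 6.404×10⁻⁶ mol.
Photons that must be absorbed: 6.404×10⁻⁶ / 0.808 = 7.926×10⁻⁶ mol.
Fraction absorbed: 1 − 10^(−0.140) = 0.2756.
Incident photons needed: 7.926×10⁻⁶ / 0.2756 = 2.876×10⁻⁵ mol.
Photon energy: hc/λ = 5.160×10⁻¹⁹ J; per mole, 3.107×10⁵ J mol⁻¹.
Energy required: 2.876×10⁻⁵ × 3.107×10⁵ = 8.936 J.
Time: 8.936 J / 0.00857 W = 1000 s.

t ≈ 1000 s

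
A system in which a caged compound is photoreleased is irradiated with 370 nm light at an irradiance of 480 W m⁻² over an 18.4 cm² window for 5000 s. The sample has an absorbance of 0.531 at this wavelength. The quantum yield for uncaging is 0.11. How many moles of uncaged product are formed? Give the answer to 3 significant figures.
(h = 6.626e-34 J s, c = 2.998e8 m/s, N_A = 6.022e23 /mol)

Photon energy at 370 nm: hc/λ = (6.626e-34)(2.998e8)/(370e-9) = 5.369e-19 J.
Energy delivered: (480 W m⁻²)(18.4e-4 m²)(5000 s) = 4416 J.
Photons incident: 4416 / 5.369e-19 = 8.225e21, i.e. 8.225e21/6.022e23 = 0.01366 mol.
Fraction absorbed: 1 − 10^(−0.531) = 0.7056.
Photons absorbed: 0.7056 × 0.01366 = 0.009638 mol.
Product: Φ × n_abs = 0.11 × 0.009638 = 0.001060 mol.

0.00106 mol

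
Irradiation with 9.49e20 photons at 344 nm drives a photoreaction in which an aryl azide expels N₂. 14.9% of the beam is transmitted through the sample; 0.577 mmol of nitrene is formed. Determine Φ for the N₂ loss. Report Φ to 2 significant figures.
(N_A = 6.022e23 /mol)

Product: 0.577 mmol = 5.77e-4 mol.
Moles of photons: 9.49e20 / 6.022e23 = 0.001576 mol.
Fraction absorbed: 1 − 14.9/100 = 0.8510.
Photons absorbed: 0.8510 × 0.001576 = 0.001341 mol.
Φ = 5.77e-4 mol / 0.001341 mol photons = 0.43.

Φ = 0.43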